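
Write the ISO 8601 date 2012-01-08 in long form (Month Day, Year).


ISO 2012-01-08 parses as year=2012, month=01, day=08
Month 1 -> January

January 8, 2012


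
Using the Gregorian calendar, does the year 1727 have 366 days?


Gregorian leap year rule: divisible by 4, but not by 100, unless also by 400.
1727 is not divisible by 4 -> not a leap year

No


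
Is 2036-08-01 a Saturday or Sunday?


Anchor: Jan 1, 2036. With p = 2036 - 1 = 2035: (p + p//4 - p//100 + p//400) mod 7 = (2035 + 508 - 20 + 5) mod 7 = 2528 mod 7 = 1 -> Tuesday (Mon=0 ... Sun=6)
Day of year: 214; offset = 213
Weekday index = (1 + 213) mod 7 = 4 -> Friday
Weekend days: Saturday, Sunday

No


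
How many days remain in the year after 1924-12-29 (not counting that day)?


Day of year: 364 of 366
Remaining = 366 - 364

2 days


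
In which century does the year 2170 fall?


Century = (year - 1) // 100 + 1
= (2170 - 1) // 100 + 1
= 2169 // 100 + 1
= 21 + 1

22nd century


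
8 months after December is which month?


December is month 12
12 + 8 = 20; wrap: 20 - 12 = 8

August


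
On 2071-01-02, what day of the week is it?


Date: January 2, 2071
Anchor: Jan 1, 2071. With p = 2071 - 1 = 2070: (p + p//4 - p//100 + p//400) mod 7 = (2070 + 517 - 20 + 5) mod 7 = 2572 mod 7 = 3 -> Thursday (Mon=0 ... Sun=6)
Days into year = 2 - 1 = 1
Weekday index = (3 + 1) mod 7 = 4

Day of the week: Friday


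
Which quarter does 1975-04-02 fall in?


Month: April (month 4)
Q1: Jan-Mar, Q2: Apr-Jun, Q3: Jul-Sep, Q4: Oct-Dec

Q2


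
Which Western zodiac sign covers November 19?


Date: November 19
Conventional tropical zodiac dates: Scorpio from October 23 onward; Sagittarius starts November 22
November 19 falls within the Scorpio range

Scorpio


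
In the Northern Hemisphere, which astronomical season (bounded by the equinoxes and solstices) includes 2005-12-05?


Date: December 5
Astronomical Autumn (approx.; exact equinox/solstice day varies by year): September 22 to December 20
December 5 falls within the Autumn window

Autumn


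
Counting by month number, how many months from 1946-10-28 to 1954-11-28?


From October 1946 to November 1954
8 years * 12 = 96 months, plus 1 month = 97

97 months


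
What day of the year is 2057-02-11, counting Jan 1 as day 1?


Date: February 11, 2057
Days in months 1 through 1: 31
Plus 11 days in February

Day of year: 42


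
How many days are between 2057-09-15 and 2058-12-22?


From 2057-09-15 to 2058-12-22
2057-09-15: days before September = 31 + 28 + 31 + 30 + 31 + 30 + 31 + 31 = 243 (2057 is not a leap year); day of year = 243 + 15 = 258
2058-12-22: days before December = 31 + 28 + 31 + 30 + 31 + 30 + 31 + 31 + 30 + 31 + 30 = 334 (2058 is not a leap year); day of year = 334 + 22 = 356
Rest of 2057: 365 - 258 = 107
Total = 107 + 356 = 463

463 days


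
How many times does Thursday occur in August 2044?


August 2044 has 31 days
Anchor: Jan 1, 2044. With p = 2044 - 1 = 2043: (p + p//4 - p//100 + p//400) mod 7 = (2043 + 510 - 20 + 5) mod 7 = 2538 mod 7 = 4 -> Friday (Mon=0 ... Sun=6)
Days before August (Jan-Jul): 213; August 1 index = (4 + 213) mod 7 = 0 -> Monday
First Thursday is August 4
Thursdays: 4, 11, 18, 25

4 Thursdays


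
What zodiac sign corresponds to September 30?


Date: September 30
Conventional tropical zodiac dates: Libra from September 23 onward; Scorpio starts October 23
September 30 falls within the Libra range

Libra


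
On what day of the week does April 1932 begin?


Target: April 1, 1932
Anchor: Jan 1, 1932. With p = 1932 - 1 = 1931: (p + p//4 - p//100 + p//400) mod 7 = (1931 + 482 - 19 + 4) mod 7 = 2398 mod 7 = 4 -> Friday (Mon=0 ... Sun=6)
Days before April (Jan-Mar): 91 days
Weekday index = (4 + 91) mod 7 = 4

Friday


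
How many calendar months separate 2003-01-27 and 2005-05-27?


From January 2003 to May 2005
2 years * 12 = 24 months, plus 4 months = 28

28 months


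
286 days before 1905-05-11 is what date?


Start: 1905-05-11, subtract 286 days
Back 11 days from May 11 reaches April 30, 1905 -> 275 left
April 1905 has 30 days -> back to March 31, 1905 -> 245 left
March 1905 has 31 days -> back to February 28, 1905 -> 214 left
February 1905 has 28 days -> back to January 31, 1905 -> 186 left
January 1905 has 31 days -> back to December 31, 1904 -> 155 left
December 1904 has 31 days -> back to November 30, 1904 -> 124 left
November 1904 has 30 days -> back to October 31, 1904 -> 94 left
October 1904 has 31 days -> back to September 30, 1904 -> 63 left
September 1904 has 30 days -> back to August 31, 1904 -> 33 left
August 1904 has 31 days -> back to July 31, 1904 -> 2 left
July 1904: 31 - 2 = 29 -> lands on July 29

Result: 1904-07-29


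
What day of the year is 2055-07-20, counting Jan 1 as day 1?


Date: July 20, 2055
Days in months 1 through 6: 181
Plus 20 days in July

Day of year: 201


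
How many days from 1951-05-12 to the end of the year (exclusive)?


Day of year: 132 of 365
Remaining = 365 - 132

233 days


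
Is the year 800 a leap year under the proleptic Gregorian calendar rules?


Gregorian leap year rule: divisible by 4, but not by 100, unless also by 400.
800 is divisible by 400 -> leap year

Yes


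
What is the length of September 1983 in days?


September 1983

30 days


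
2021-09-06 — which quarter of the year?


Month: September (month 9)
Q1: Jan-Mar, Q2: Apr-Jun, Q3: Jul-Sep, Q4: Oct-Dec

Q3


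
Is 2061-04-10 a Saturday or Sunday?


Anchor: Jan 1, 2061. With p = 2061 - 1 = 2060: (p + p//4 - p//100 + p//400) mod 7 = (2060 + 515 - 20 + 5) mod 7 = 2560 mod 7 = 5 -> Saturday (Mon=0 ... Sun=6)
Day of year: 100; offset = 99
Weekday index = (5 + 99) mod 7 = 6 -> Sunday
Weekend days: Saturday, Sunday

Yes


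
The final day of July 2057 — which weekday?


July 2057 has 31 days
Anchor: Jan 1, 2057. With p = 2057 - 1 = 2056: (p + p//4 - p//100 + p//400) mod 7 = (2056 + 514 - 20 + 5) mod 7 = 2555 mod 7 = 0 -> Monday (Mon=0 ... Sun=6)
Days before July (Jan-Jun): 181; July 1 index = (0 + 181) mod 7 = 6 -> Sunday
Last day offset: 31 - 1 = 30 days
Weekday index = (6 + 30) mod 7 = 1

Tuesday, July 31


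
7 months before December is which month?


December is month 12
12 - 7 = 5

May


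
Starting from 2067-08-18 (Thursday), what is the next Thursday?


Current: Thursday
Target: Thursday
Days ahead: 7

Next Thursday: 2067-08-25


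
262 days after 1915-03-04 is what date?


Start: 1915-03-04, add 262 days
March 1915 has 31 days: 31 - 4 = 27 days to March 31 -> 235 left
April 1915 has 30 days -> 205 left
May 1915 has 31 days -> 174 left
June 1915 has 30 days -> 144 left
July 1915 has 31 days -> 113 left
August 1915 has 31 days -> 82 left
September 1915 has 30 days -> 52 left
October 1915 has 31 days -> 21 left
November 1915: 21 <= 30 -> lands on November 21

Result: 1915-11-21


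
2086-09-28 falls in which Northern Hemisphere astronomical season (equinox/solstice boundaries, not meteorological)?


Date: September 28
Astronomical Autumn (approx.; exact equinox/solstice day varies by year): September 22 to December 20
September 28 falls within the Autumn window

Autumn


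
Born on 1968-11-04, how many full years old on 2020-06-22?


Birth: 1968-11-04
Reference: 2020-06-22
Year difference: 2020 - 1968 = 52
Birthday not yet reached in 2020, subtract 1

51 years old


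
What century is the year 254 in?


Century = (year - 1) // 100 + 1
= (254 - 1) // 100 + 1
= 253 // 100 + 1
= 2 + 1

3rd century


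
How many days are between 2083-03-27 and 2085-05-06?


From 2083-03-27 to 2085-05-06
2083-03-27: days before March = 31 + 28 = 59 (2083 is not a leap year); day of year = 59 + 27 = 86
2085-05-06: days before May = 31 + 28 + 31 + 30 = 120 (2085 is not a leap year); day of year = 120 + 6 = 126
Rest of 2083: 365 - 86 = 279
Full years 2084 (366): 366
Total = 279 + 366 + 126 = 771

771 days


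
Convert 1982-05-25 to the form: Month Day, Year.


ISO 1982-05-25 parses as year=1982, month=05, day=25
Month 5 -> May

May 25, 1982


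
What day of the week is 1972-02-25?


Date: February 25, 1972
Anchor: Jan 1, 1972. With p = 1972 - 1 = 1971: (p + p//4 - p//100 + p//400) mod 7 = (1971 + 492 - 19 + 4) mod 7 = 2448 mod 7 = 5 -> Saturday (Mon=0 ... Sun=6)
Days before February (Jan): 31; offset = 31 + 25 - 1 = 55
Weekday index = (5 + 55) mod 7 = 4

Day of the week: Friday


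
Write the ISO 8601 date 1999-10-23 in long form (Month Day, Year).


ISO 1999-10-23 parses as year=1999, month=10, day=23
Month 10 -> October

October 23, 1999


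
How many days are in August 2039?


August 2039

31 days


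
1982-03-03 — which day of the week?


Date: March 3, 1982
Anchor: Jan 1, 1982. With p = 1982 - 1 = 1981: (p + p//4 - p//100 + p//400) mod 7 = (1981 + 495 - 19 + 4) mod 7 = 2461 mod 7 = 4 -> Friday (Mon=0 ... Sun=6)
Days before March (Jan-Feb): 59; offset = 59 + 3 - 1 = 61
Weekday index = (4 + 61) mod 7 = 2

Day of the week: Wednesday


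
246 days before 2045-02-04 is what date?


Start: 2045-02-04, subtract 246 days
Back 4 days from February 4 reaches January 31, 2045 -> 242 left
January 2045 has 31 days -> back to December 31, 2044 -> 211 left
December 2044 has 31 days -> back to November 30, 2044 -> 180 left
November 2044 has 30 days -> back to October 31, 2044 -> 150 left
October 2044 has 31 days -> back to September 30, 2044 -> 119 left
September 2044 has 30 days -> back to August 31, 2044 -> 89 left
August 2044 has 31 days -> back to July 31, 2044 -> 58 left
July 2044 has 31 days -> back to June 30, 2044 -> 27 left
June 2044: 30 - 27 = 3 -> lands on June 3

Result: 2044-06-03


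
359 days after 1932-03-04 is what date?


Start: 1932-03-04, add 359 days
March 1932 has 31 days: 31 - 4 = 27 days to March 31 -> 332 left
April 1932 has 30 days -> 302 left
May 1932 has 31 days -> 271 left
June 1932 has 30 days -> 241 left
July 1932 has 31 days -> 210 left
August 1932 has 31 days -> 179 left
September 1932 has 30 days -> 149 left
October 1932 has 31 days -> 118 left
November 1932 has 30 days -> 88 left
December 1932 has 31 days -> 57 left
January 1933 has 31 days -> 26 left
February 1933: 26 <= 28 -> lands on February 26

Result: 1933-02-26


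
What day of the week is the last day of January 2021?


January 2021 has 31 days
Anchor: Jan 1, 2021. With p = 2021 - 1 = 2020: (p + p//4 - p//100 + p//400) mod 7 = (2020 + 505 - 20 + 5) mod 7 = 2510 mod 7 = 4 -> Friday (Mon=0 ... Sun=6)
January 1 is the anchor itself -> Friday
Last day offset: 31 - 1 = 30 days
Weekday index = (4 + 30) mod 7 = 6

Sunday, January 31


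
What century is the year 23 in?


Century = (year - 1) // 100 + 1
= (23 - 1) // 100 + 1
= 22 // 100 + 1
= 0 + 1

1st century


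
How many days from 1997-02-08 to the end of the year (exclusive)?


Day of year: 39 of 365
Remaining = 365 - 39

326 days


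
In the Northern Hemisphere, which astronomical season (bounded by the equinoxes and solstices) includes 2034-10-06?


Date: October 6
Astronomical Autumn (approx.; exact equinox/solstice day varies by year): September 22 to December 20
October 6 falls within the Autumn window

Autumn


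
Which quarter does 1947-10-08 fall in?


Month: October (month 10)
Q1: Jan-Mar, Q2: Apr-Jun, Q3: Jul-Sep, Q4: Oct-Dec

Q4


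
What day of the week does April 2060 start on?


Target: April 1, 2060
Anchor: Jan 1, 2060. With p = 2060 - 1 = 2059: (p + p//4 - p//100 + p//400) mod 7 = (2059 + 514 - 20 + 5) mod 7 = 2558 mod 7 = 3 -> Thursday (Mon=0 ... Sun=6)
Days before April (Jan-Mar): 91 days
Weekday index = (3 + 91) mod 7 = 3

Thursday


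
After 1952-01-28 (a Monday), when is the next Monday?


Current: Monday
Target: Monday
Days ahead: 7

Next Monday: 1952-02-04


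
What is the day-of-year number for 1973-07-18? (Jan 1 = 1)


Date: July 18, 1973
Days in months 1 through 6: 181
Plus 18 days in July

Day of year: 199


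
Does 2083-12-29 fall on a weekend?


Anchor: Jan 1, 2083. With p = 2083 - 1 = 2082: (p + p//4 - p//100 + p//400) mod 7 = (2082 + 520 - 20 + 5) mod 7 = 2587 mod 7 = 4 -> Friday (Mon=0 ... Sun=6)
Day of year: 363; offset = 362
Weekday index = (4 + 362) mod 7 = 2 -> Wednesday
Weekend days: Saturday, Sunday

No


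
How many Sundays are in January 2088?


January 2088 has 31 days
Anchor: Jan 1, 2088. With p = 2088 - 1 = 2087: (p + p//4 - p//100 + p//400) mod 7 = (2087 + 521 - 20 + 5) mod 7 = 2593 mod 7 = 3 -> Thursday (Mon=0 ... Sun=6)
January 1 is the anchor itself -> Thursday
First Sunday is January 4
Sundays: 4, 11, 18, 25

4 Sundays


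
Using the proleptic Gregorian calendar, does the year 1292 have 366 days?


Gregorian leap year rule: divisible by 4, but not by 100, unless also by 400.
1292 is divisible by 4 but not 100 -> leap year

Yes


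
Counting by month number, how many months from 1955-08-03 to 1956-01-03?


From August 1955 to January 1956
1 year * 12 = 12 months, minus 7 months = 5

5 months


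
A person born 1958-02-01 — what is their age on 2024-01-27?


Birth: 1958-02-01
Reference: 2024-01-27
Year difference: 2024 - 1958 = 66
Birthday not yet reached in 2024, subtract 1

65 years old


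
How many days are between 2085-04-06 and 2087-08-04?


From 2085-04-06 to 2087-08-04
2085-04-06: days before April = 31 + 28 + 31 = 90 (2085 is not a leap year); day of year = 90 + 6 = 96
2087-08-04: days before August = 31 + 28 + 31 + 30 + 31 + 30 + 31 = 212 (2087 is not a leap year); day of year = 212 + 4 = 216
Rest of 2085: 365 - 96 = 269
Full years 2086 (365): 365
Total = 269 + 365 + 216 = 850

850 days


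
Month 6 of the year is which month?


Month 6 of 12

June


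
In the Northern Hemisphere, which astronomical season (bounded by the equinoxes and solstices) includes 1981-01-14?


Date: January 14
Astronomical Winter (approx.; exact equinox/solstice day varies by year): December 21 to March 19
January 14 falls within the Winter window

Winter


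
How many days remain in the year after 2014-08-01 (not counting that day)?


Day of year: 213 of 365
Remaining = 365 - 213

152 days


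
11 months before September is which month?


September is month 9
9 - 11 = -2; wrap: -2 + 12 = 10

October


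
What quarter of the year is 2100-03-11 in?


Month: March (month 3)
Q1: Jan-Mar, Q2: Apr-Jun, Q3: Jul-Sep, Q4: Oct-Dec

Q1


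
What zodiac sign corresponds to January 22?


Date: January 22
Conventional tropical zodiac dates: Aquarius from January 20 onward; Pisces starts February 19
January 22 falls within the Aquarius range

Aquarius


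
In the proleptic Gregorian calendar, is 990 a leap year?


Gregorian leap year rule: divisible by 4, but not by 100, unless also by 400.
990 is not divisible by 4 -> not a leap year

No


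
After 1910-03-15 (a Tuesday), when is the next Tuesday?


Current: Tuesday
Target: Tuesday
Days ahead: 7

Next Tuesday: 1910-03-22


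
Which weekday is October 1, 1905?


Target: October 1, 1905
Anchor: Jan 1, 1905. With p = 1905 - 1 = 1904: (p + p//4 - p//100 + p//400) mod 7 = (1904 + 476 - 19 + 4) mod 7 = 2365 mod 7 = 6 -> Sunday (Mon=0 ... Sun=6)
Days before October (Jan-Sep): 273 days
Weekday index = (6 + 273) mod 7 = 6

Sunday


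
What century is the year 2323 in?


Century = (year - 1) // 100 + 1
= (2323 - 1) // 100 + 1
= 2322 // 100 + 1
= 23 + 1

24th century


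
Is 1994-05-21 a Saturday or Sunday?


Anchor: Jan 1, 1994. With p = 1994 - 1 = 1993: (p + p//4 - p//100 + p//400) mod 7 = (1993 + 498 - 19 + 4) mod 7 = 2476 mod 7 = 5 -> Saturday (Mon=0 ... Sun=6)
Day of year: 141; offset = 140
Weekday index = (5 + 140) mod 7 = 5 -> Saturday
Weekend days: Saturday, Sunday

Yes


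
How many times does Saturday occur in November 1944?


November 1944 has 30 days
Anchor: Jan 1, 1944. With p = 1944 - 1 = 1943: (p + p//4 - p//100 + p//400) mod 7 = (1943 + 485 - 19 + 4) mod 7 = 2413 mod 7 = 5 -> Saturday (Mon=0 ... Sun=6)
Days before November (Jan-Oct): 305; November 1 index = (5 + 305) mod 7 = 2 -> Wednesday
First Saturday is November 4
Saturdays: 4, 11, 18, 25

4 Saturdays


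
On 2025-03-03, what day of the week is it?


Date: March 3, 2025
Anchor: Jan 1, 2025. With p = 2025 - 1 = 2024: (p + p//4 - p//100 + p//400) mod 7 = (2024 + 506 - 20 + 5) mod 7 = 2515 mod 7 = 2 -> Wednesday (Mon=0 ... Sun=6)
Days before March (Jan-Feb): 59; offset = 59 + 3 - 1 = 61
Weekday index = (2 + 61) mod 7 = 0

Day of the week: Monday


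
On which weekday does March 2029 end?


March 2029 has 31 days
Anchor: Jan 1, 2029. With p = 2029 - 1 = 2028: (p + p//4 - p//100 + p//400) mod 7 = (2028 + 507 - 20 + 5) mod 7 = 2520 mod 7 = 0 -> Monday (Mon=0 ... Sun=6)
Days before March (Jan-Feb): 59; March 1 index = (0 + 59) mod 7 = 3 -> Thursday
Last day offset: 31 - 1 = 30 days
Weekday index = (3 + 30) mod 7 = 5

Saturday, March 31


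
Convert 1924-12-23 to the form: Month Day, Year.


ISO 1924-12-23 parses as year=1924, month=12, day=23
Month 12 -> December

December 23, 1924


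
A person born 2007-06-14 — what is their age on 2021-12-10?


Birth: 2007-06-14
Reference: 2021-12-10
Year difference: 2021 - 2007 = 14

14 years old


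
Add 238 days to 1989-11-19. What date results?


Start: 1989-11-19, add 238 days
November 1989 has 30 days: 30 - 19 = 11 days to November 30 -> 227 left
December 1989 has 31 days -> 196 left
January 1990 has 31 days -> 165 left
February 1990 has 28 days -> 137 left
March 1990 has 31 days -> 106 left
April 1990 has 30 days -> 76 left
May 1990 has 31 days -> 45 left
June 1990 has 30 days -> 15 left
July 1990: 15 <= 31 -> lands on July 15

Result: 1990-07-15


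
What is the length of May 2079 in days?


May 2079

31 days


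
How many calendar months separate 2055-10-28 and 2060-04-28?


From October 2055 to April 2060
5 years * 12 = 60 months, minus 6 months = 54

54 months


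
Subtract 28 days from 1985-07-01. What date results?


Start: 1985-07-01, subtract 28 days
Back 1 day from July 1 reaches June 30, 1985 -> 27 left
June 1985: 30 - 27 = 3 -> lands on June 3

Result: 1985-06-03


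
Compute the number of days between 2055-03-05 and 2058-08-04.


From 2055-03-05 to 2058-08-04
2055-03-05: days before March = 31 + 28 = 59 (2055 is not a leap year); day of year = 59 + 5 = 64
2058-08-04: days before August = 31 + 28 + 31 + 30 + 31 + 30 + 31 = 212 (2058 is not a leap year); day of year = 212 + 4 = 216
Rest of 2055: 365 - 64 = 301
Full years 2056 (366), 2057 (365): 731
Total = 301 + 731 + 216 = 1248

1248 days


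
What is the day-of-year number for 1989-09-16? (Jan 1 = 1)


Date: September 16, 1989
Days in months 1 through 8: 243
Plus 16 days in September

Day of year: 259


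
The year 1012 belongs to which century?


Century = (year - 1) // 100 + 1
= (1012 - 1) // 100 + 1
= 1011 // 100 + 1
= 10 + 1

11th century


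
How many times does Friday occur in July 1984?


July 1984 has 31 days
Anchor: Jan 1, 1984. With p = 1984 - 1 = 1983: (p + p//4 - p//100 + p//400) mod 7 = (1983 + 495 - 19 + 4) mod 7 = 2463 mod 7 = 6 -> Sunday (Mon=0 ... Sun=6)
Days before July (Jan-Jun): 182; July 1 index = (6 + 182) mod 7 = 6 -> Sunday
First Friday is July 6
Fridays: 6, 13, 20, 27

4 Fridays


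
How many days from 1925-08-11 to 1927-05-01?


From 1925-08-11 to 1927-05-01
1925-08-11: days before August = 31 + 28 + 31 + 30 + 31 + 30 + 31 = 212 (1925 is not a leap year); day of year = 212 + 11 = 223
1927-05-01: days before May = 31 + 28 + 31 + 30 = 120 (1927 is not a leap year); day of year = 120 + 1 = 121
Rest of 1925: 365 - 223 = 142
Full years 1926 (365): 365
Total = 142 + 365 + 121 = 628

628 days


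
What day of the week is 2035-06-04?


Date: June 4, 2035
Anchor: Jan 1, 2035. With p = 2035 - 1 = 2034: (p + p//4 - p//100 + p//400) mod 7 = (2034 + 508 - 20 + 5) mod 7 = 2527 mod 7 = 0 -> Monday (Mon=0 ... Sun=6)
Days before June (Jan-May): 151; offset = 151 + 4 - 1 = 154
Weekday index = (0 + 154) mod 7 = 0

Day of the week: Monday


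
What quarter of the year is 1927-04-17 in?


Month: April (month 4)
Q1: Jan-Mar, Q2: Apr-Jun, Q3: Jul-Sep, Q4: Oct-Dec

Q2


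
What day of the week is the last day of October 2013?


October 2013 has 31 days
Anchor: Jan 1, 2013. With p = 2013 - 1 = 2012: (p + p//4 - p//100 + p//400) mod 7 = (2012 + 503 - 20 + 5) mod 7 = 2500 mod 7 = 1 -> Tuesday (Mon=0 ... Sun=6)
Days before October (Jan-Sep): 273; October 1 index = (1 + 273) mod 7 = 1 -> Tuesday
Last day offset: 31 - 1 = 30 days
Weekday index = (1 + 30) mod 7 = 3

Thursday, October 31


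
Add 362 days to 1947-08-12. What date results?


Start: 1947-08-12, add 362 days
August 1947 has 31 days: 31 - 12 = 19 days to August 31 -> 343 left
September 1947 has 30 days -> 313 left
October 1947 has 31 days -> 282 left
November 1947 has 30 days -> 252 left
December 1947 has 31 days -> 221 left
January 1948 has 31 days -> 190 left
February 1948 has 29 days -> 161 left
March 1948 has 31 days -> 130 left
April 1948 has 30 days -> 100 left
May 1948 has 31 days -> 69 left
June 1948 has 30 days -> 39 left
July 1948 has 31 days -> 8 left
August 1948: 8 <= 31 -> lands on August 8

Result: 1948-08-08


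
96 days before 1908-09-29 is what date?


Start: 1908-09-29, subtract 96 days
Back 29 days from September 29 reaches August 31, 1908 -> 67 left
August 1908 has 31 days -> back to July 31, 1908 -> 36 left
July 1908 has 31 days -> back to June 30, 1908 -> 5 left
June 1908: 30 - 5 = 25 -> lands on June 25

Result: 1908-06-25


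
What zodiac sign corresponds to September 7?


Date: September 7
Conventional tropical zodiac dates: Virgo from August 23 onward; Libra starts September 23
September 7 falls within the Virgo range

Virgo


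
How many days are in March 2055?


March 2055

31 days


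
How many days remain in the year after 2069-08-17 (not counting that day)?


Day of year: 229 of 365
Remaining = 365 - 229

136 days


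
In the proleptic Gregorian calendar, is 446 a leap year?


Gregorian leap year rule: divisible by 4, but not by 100, unless also by 400.
446 is not divisible by 4 -> not a leap year

No


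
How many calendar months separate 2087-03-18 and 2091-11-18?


From March 2087 to November 2091
4 years * 12 = 48 months, plus 8 months = 56

56 months


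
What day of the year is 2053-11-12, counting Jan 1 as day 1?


Date: November 12, 2053
Days in months 1 through 10: 304
Plus 12 days in November

Day of year: 316


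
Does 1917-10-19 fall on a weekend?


Anchor: Jan 1, 1917. With p = 1917 - 1 = 1916: (p + p//4 - p//100 + p//400) mod 7 = (1916 + 479 - 19 + 4) mod 7 = 2380 mod 7 = 0 -> Monday (Mon=0 ... Sun=6)
Day of year: 292; offset = 291
Weekday index = (0 + 291) mod 7 = 4 -> Friday
Weekend days: Saturday, Sunday

No


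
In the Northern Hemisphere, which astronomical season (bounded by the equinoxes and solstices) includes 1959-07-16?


Date: July 16
Astronomical Summer (approx.; exact equinox/solstice day varies by year): June 21 to September 21
July 16 falls within the Summer window

Summer


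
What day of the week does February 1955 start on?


Target: February 1, 1955
Anchor: Jan 1, 1955. With p = 1955 - 1 = 1954: (p + p//4 - p//100 + p//400) mod 7 = (1954 + 488 - 19 + 4) mod 7 = 2427 mod 7 = 5 -> Saturday (Mon=0 ... Sun=6)
Days before February (Jan): 31 days
Weekday index = (5 + 31) mod 7 = 1

Tuesday


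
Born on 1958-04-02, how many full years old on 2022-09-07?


Birth: 1958-04-02
Reference: 2022-09-07
Year difference: 2022 - 1958 = 64

64 years old


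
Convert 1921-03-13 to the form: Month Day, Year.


ISO 1921-03-13 parses as year=1921, month=03, day=13
Month 3 -> March

March 13, 1921


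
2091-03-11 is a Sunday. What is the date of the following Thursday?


Current: Sunday
Target: Thursday
Days ahead: 4

Next Thursday: 2091-03-15


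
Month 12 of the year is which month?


Month 12 of 12

December


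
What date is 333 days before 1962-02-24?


Start: 1962-02-24, subtract 333 days
Back 24 days from February 24 reaches January 31, 1962 -> 309 left
January 1962 has 31 days -> back to December 31, 1961 -> 278 left
December 1961 has 31 days -> back to November 30, 1961 -> 247 left
November 1961 has 30 days -> back to October 31, 1961 -> 217 left
October 1961 has 31 days -> back to September 30, 1961 -> 186 left
September 1961 has 30 days -> back to August 31, 1961 -> 156 left
August 1961 has 31 days -> back to July 31, 1961 -> 125 left
July 1961 has 31 days -> back to June 30, 1961 -> 94 left
June 1961 has 30 days -> back to May 31, 1961 -> 64 left
May 1961 has 31 days -> back to April 30, 1961 -> 33 left
April 1961 has 30 days -> back to March 31, 1961 -> 3 left
March 1961: 31 - 3 = 28 -> lands on March 28

Result: 1961-03-28


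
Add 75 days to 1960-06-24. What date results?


Start: 1960-06-24, add 75 days
June 1960 has 30 days: 30 - 24 = 6 days to June 30 -> 69 left
July 1960 has 31 days -> 38 left
August 1960 has 31 days -> 7 left
September 1960: 7 <= 30 -> lands on September 7

Result: 1960-09-07


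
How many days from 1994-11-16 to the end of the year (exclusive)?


Day of year: 320 of 365
Remaining = 365 - 320

45 days


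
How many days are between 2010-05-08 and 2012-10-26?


From 2010-05-08 to 2012-10-26
2010-05-08: days before May = 31 + 28 + 31 + 30 = 120 (2010 is not a leap year); day of year = 120 + 8 = 128
2012-10-26: days before October = 31 + 29 + 31 + 30 + 31 + 30 + 31 + 31 + 30 = 274 (2012 is a leap year); day of year = 274 + 26 = 300
Rest of 2010: 365 - 128 = 237
Full years 2011 (365): 365
Total = 237 + 365 + 300 = 902

902 days


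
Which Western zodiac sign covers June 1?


Date: June 1
Conventional tropical zodiac dates: Gemini from May 21 onward; Cancer starts June 21
June 1 falls within the Gemini range

Gemini


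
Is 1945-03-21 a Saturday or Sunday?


Anchor: Jan 1, 1945. With p = 1945 - 1 = 1944: (p + p//4 - p//100 + p//400) mod 7 = (1944 + 486 - 19 + 4) mod 7 = 2415 mod 7 = 0 -> Monday (Mon=0 ... Sun=6)
Day of year: 80; offset = 79
Weekday index = (0 + 79) mod 7 = 2 -> Wednesday
Weekend days: Saturday, Sunday

No


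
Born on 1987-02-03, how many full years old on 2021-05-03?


Birth: 1987-02-03
Reference: 2021-05-03
Year difference: 2021 - 1987 = 34

34 years old


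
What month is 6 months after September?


September is month 9
9 + 6 = 15; wrap: 15 - 12 = 3

March


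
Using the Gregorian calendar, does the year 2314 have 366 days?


Gregorian leap year rule: divisible by 4, but not by 100, unless also by 400.
2314 is not divisible by 4 -> not a leap year

No


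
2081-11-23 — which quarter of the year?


Month: November (month 11)
Q1: Jan-Mar, Q2: Apr-Jun, Q3: Jul-Sep, Q4: Oct-Dec

Q4


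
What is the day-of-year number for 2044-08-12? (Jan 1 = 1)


Date: August 12, 2044
Days in months 1 through 7: 213
Plus 12 days in August

Day of year: 225


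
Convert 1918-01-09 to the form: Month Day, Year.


ISO 1918-01-09 parses as year=1918, month=01, day=09
Month 1 -> January

January 9, 1918


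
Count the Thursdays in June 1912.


June 1912 has 30 days
Anchor: Jan 1, 1912. With p = 1912 - 1 = 1911: (p + p//4 - p//100 + p//400) mod 7 = (1911 + 477 - 19 + 4) mod 7 = 2373 mod 7 = 0 -> Monday (Mon=0 ... Sun=6)
Days before June (Jan-May): 152; June 1 index = (0 + 152) mod 7 = 5 -> Saturday
First Thursday is June 6
Thursdays: 6, 13, 20, 27

4 Thursdays


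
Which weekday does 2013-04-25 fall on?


Date: April 25, 2013
Anchor: Jan 1, 2013. With p = 2013 - 1 = 2012: (p + p//4 - p//100 + p//400) mod 7 = (2012 + 503 - 20 + 5) mod 7 = 2500 mod 7 = 1 -> Tuesday (Mon=0 ... Sun=6)
Days before April (Jan-Mar): 90; offset = 90 + 25 - 1 = 114
Weekday index = (1 + 114) mod 7 = 3

Day of the week: Thursday


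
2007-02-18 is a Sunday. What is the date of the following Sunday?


Current: Sunday
Target: Sunday
Days ahead: 7

Next Sunday: 2007-02-25


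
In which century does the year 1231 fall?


Century = (year - 1) // 100 + 1
= (1231 - 1) // 100 + 1
= 1230 // 100 + 1
= 12 + 1

13th century


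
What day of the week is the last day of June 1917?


June 1917 has 30 days
Anchor: Jan 1, 1917. With p = 1917 - 1 = 1916: (p + p//4 - p//100 + p//400) mod 7 = (1916 + 479 - 19 + 4) mod 7 = 2380 mod 7 = 0 -> Monday (Mon=0 ... Sun=6)
Days before June (Jan-May): 151; June 1 index = (0 + 151) mod 7 = 4 -> Friday
Last day offset: 30 - 1 = 29 days
Weekday index = (4 + 29) mod 7 = 5

Saturday, June 30


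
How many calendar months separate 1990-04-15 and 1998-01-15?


From April 1990 to January 1998
8 years * 12 = 96 months, minus 3 months = 93

93 months


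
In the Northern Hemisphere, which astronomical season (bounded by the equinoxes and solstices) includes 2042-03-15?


Date: March 15
Astronomical Winter (approx.; exact equinox/solstice day varies by year): December 21 to March 19
March 15 falls within the Winter window

Winter


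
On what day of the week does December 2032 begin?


Target: December 1, 2032
Anchor: Jan 1, 2032. With p = 2032 - 1 = 2031: (p + p//4 - p//100 + p//400) mod 7 = (2031 + 507 - 20 + 5) mod 7 = 2523 mod 7 = 3 -> Thursday (Mon=0 ... Sun=6)
Days before December (Jan-Nov): 335 days
Weekday index = (3 + 335) mod 7 = 2

Wednesday


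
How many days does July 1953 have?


July 1953

31 days


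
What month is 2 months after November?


November is month 11
11 + 2 = 13; wrap: 13 - 12 = 1

January


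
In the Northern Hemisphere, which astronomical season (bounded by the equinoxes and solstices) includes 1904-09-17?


Date: September 17
Astronomical Summer (approx.; exact equinox/solstice day varies by year): June 21 to September 21
September 17 falls within the Summer window

Summer


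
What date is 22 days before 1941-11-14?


Start: 1941-11-14, subtract 22 days
Back 14 days from November 14 reaches October 31, 1941 -> 8 left
October 1941: 31 - 8 = 23 -> lands on October 23

Result: 1941-10-23


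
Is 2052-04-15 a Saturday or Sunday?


Anchor: Jan 1, 2052. With p = 2052 - 1 = 2051: (p + p//4 - p//100 + p//400) mod 7 = (2051 + 512 - 20 + 5) mod 7 = 2548 mod 7 = 0 -> Monday (Mon=0 ... Sun=6)
Day of year: 106; offset = 105
Weekday index = (0 + 105) mod 7 = 0 -> Monday
Weekend days: Saturday, Sunday

No


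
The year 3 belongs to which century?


Century = (year - 1) // 100 + 1
= (3 - 1) // 100 + 1
= 2 // 100 + 1
= 0 + 1

1st century


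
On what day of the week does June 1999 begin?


Target: June 1, 1999
Anchor: Jan 1, 1999. With p = 1999 - 1 = 1998: (p + p//4 - p//100 + p//400) mod 7 = (1998 + 499 - 19 + 4) mod 7 = 2482 mod 7 = 4 -> Friday (Mon=0 ... Sun=6)
Days before June (Jan-May): 151 days
Weekday index = (4 + 151) mod 7 = 1

Tuesday


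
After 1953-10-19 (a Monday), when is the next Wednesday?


Current: Monday
Target: Wednesday
Days ahead: 2

Next Wednesday: 1953-10-21


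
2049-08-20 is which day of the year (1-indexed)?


Date: August 20, 2049
Days in months 1 through 7: 212
Plus 20 days in August

Day of year: 232


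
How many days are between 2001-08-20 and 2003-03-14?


From 2001-08-20 to 2003-03-14
2001-08-20: days before August = 31 + 28 + 31 + 30 + 31 + 30 + 31 = 212 (2001 is not a leap year); day of year = 212 + 20 = 232
2003-03-14: days before March = 31 + 28 = 59 (2003 is not a leap year); day of year = 59 + 14 = 73
Rest of 2001: 365 - 232 = 133
Full years 2002 (365): 365
Total = 133 + 365 + 73 = 571

571 days


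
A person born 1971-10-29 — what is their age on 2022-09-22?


Birth: 1971-10-29
Reference: 2022-09-22
Year difference: 2022 - 1971 = 51
Birthday not yet reached in 2022, subtract 1

50 years old


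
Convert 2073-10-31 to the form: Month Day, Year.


ISO 2073-10-31 parses as year=2073, month=10, day=31
Month 10 -> October

October 31, 2073


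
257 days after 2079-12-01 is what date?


Start: 2079-12-01, add 257 days
December 2079 has 31 days: 31 - 1 = 30 days to December 31 -> 227 left
January 2080 has 31 days -> 196 left
February 2080 has 29 days -> 167 left
March 2080 has 31 days -> 136 left
April 2080 has 30 days -> 106 left
May 2080 has 31 days -> 75 left
June 2080 has 30 days -> 45 left
July 2080 has 31 days -> 14 left
August 2080: 14 <= 31 -> lands on August 14

Result: 2080-08-14


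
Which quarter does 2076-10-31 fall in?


Month: October (month 10)
Q1: Jan-Mar, Q2: Apr-Jun, Q3: Jul-Sep, Q4: Oct-Dec

Q4


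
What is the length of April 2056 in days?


April 2056

30 days


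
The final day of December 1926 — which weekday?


December 1926 has 31 days
Anchor: Jan 1, 1926. With p = 1926 - 1 = 1925: (p + p//4 - p//100 + p//400) mod 7 = (1925 + 481 - 19 + 4) mod 7 = 2391 mod 7 = 4 -> Friday (Mon=0 ... Sun=6)
Days before December (Jan-Nov): 334; December 1 index = (4 + 334) mod 7 = 2 -> Wednesday
Last day offset: 31 - 1 = 30 days
Weekday index = (2 + 30) mod 7 = 4

Friday, December 31


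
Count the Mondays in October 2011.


October 2011 has 31 days
Anchor: Jan 1, 2011. With p = 2011 - 1 = 2010: (p + p//4 - p//100 + p//400) mod 7 = (2010 + 502 - 20 + 5) mod 7 = 2497 mod 7 = 5 -> Saturday (Mon=0 ... Sun=6)
Days before October (Jan-Sep): 273; October 1 index = (5 + 273) mod 7 = 5 -> Saturday
First Monday is October 3
Mondays: 3, 10, 17, 24, 31

5 Mondays


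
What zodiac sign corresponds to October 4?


Date: October 4
Conventional tropical zodiac dates: Libra from September 23 onward; Scorpio starts October 23
October 4 falls within the Libra range

Libra


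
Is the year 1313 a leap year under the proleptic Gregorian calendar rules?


Gregorian leap year rule: divisible by 4, but not by 100, unless also by 400.
1313 is not divisible by 4 -> not a leap year

No


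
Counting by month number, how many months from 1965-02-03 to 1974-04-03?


From February 1965 to April 1974
9 years * 12 = 108 months, plus 2 months = 110

110 months


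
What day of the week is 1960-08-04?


Date: August 4, 1960
Anchor: Jan 1, 1960. With p = 1960 - 1 = 1959: (p + p//4 - p//100 + p//400) mod 7 = (1959 + 489 - 19 + 4) mod 7 = 2433 mod 7 = 4 -> Friday (Mon=0 ... Sun=6)
Days before August (Jan-Jul): 213; offset = 213 + 4 - 1 = 216
Weekday index = (4 + 216) mod 7 = 3

Day of the week: Thursday


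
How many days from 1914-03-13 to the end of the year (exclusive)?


Day of year: 72 of 365
Remaining = 365 - 72

293 days


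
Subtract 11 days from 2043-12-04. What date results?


Start: 2043-12-04, subtract 11 days
Back 4 days from December 4 reaches November 30, 2043 -> 7 left
November 2043: 30 - 7 = 23 -> lands on November 23

Result: 2043-11-23


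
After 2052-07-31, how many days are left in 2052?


Day of year: 213 of 366
Remaining = 366 - 213

153 days


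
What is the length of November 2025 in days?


November 2025

30 days


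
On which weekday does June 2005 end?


June 2005 has 30 days
Anchor: Jan 1, 2005. With p = 2005 - 1 = 2004: (p + p//4 - p//100 + p//400) mod 7 = (2004 + 501 - 20 + 5) mod 7 = 2490 mod 7 = 5 -> Saturday (Mon=0 ... Sun=6)
Days before June (Jan-May): 151; June 1 index = (5 + 151) mod 7 = 2 -> Wednesday
Last day offset: 30 - 1 = 29 days
Weekday index = (2 + 29) mod 7 = 3

Thursday, June 30


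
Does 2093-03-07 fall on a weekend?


Anchor: Jan 1, 2093. With p = 2093 - 1 = 2092: (p + p//4 - p//100 + p//400) mod 7 = (2092 + 523 - 20 + 5) mod 7 = 2600 mod 7 = 3 -> Thursday (Mon=0 ... Sun=6)
Day of year: 66; offset = 65
Weekday index = (3 + 65) mod 7 = 5 -> Saturday
Weekend days: Saturday, Sunday

Yes


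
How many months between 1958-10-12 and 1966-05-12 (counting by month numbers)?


From October 1958 to May 1966
8 years * 12 = 96 months, minus 5 months = 91

91 months


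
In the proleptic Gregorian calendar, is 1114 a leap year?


Gregorian leap year rule: divisible by 4, but not by 100, unless also by 400.
1114 is not divisible by 4 -> not a leap year

No


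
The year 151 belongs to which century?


Century = (year - 1) // 100 + 1
= (151 - 1) // 100 + 1
= 150 // 100 + 1
= 1 + 1

2nd century


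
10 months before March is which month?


March is month 3
3 - 10 = -7; wrap: -7 + 12 = 5

May


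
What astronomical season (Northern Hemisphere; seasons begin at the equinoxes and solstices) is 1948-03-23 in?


Date: March 23
Astronomical Spring (approx.; exact equinox/solstice day varies by year): March 20 to June 20
March 23 falls within the Spring window

Spring


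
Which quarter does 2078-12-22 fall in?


Month: December (month 12)
Q1: Jan-Mar, Q2: Apr-Jun, Q3: Jul-Sep, Q4: Oct-Dec

Q4


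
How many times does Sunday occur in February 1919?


February 1919 has 28 days
Anchor: Jan 1, 1919. With p = 1919 - 1 = 1918: (p + p//4 - p//100 + p//400) mod 7 = (1918 + 479 - 19 + 4) mod 7 = 2382 mod 7 = 2 -> Wednesday (Mon=0 ... Sun=6)
Days before February (Jan): 31; February 1 index = (2 + 31) mod 7 = 5 -> Saturday
First Sunday is February 2
Sundays: 2, 9, 16, 23

4 Sundays


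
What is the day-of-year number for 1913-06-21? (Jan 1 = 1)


Date: June 21, 1913
Days in months 1 through 5: 151
Plus 21 days in June

Day of year: 172


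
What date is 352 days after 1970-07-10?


Start: 1970-07-10, add 352 days
July 1970 has 31 days: 31 - 10 = 21 days to July 31 -> 331 left
August 1970 has 31 days -> 300 left
September 1970 has 30 days -> 270 left
October 1970 has 31 days -> 239 left
November 1970 has 30 days -> 209 left
December 1970 has 31 days -> 178 left
January 1971 has 31 days -> 147 left
February 1971 has 28 days -> 119 left
March 1971 has 31 days -> 88 left
April 1971 has 30 days -> 58 left
May 1971 has 31 days -> 27 left
June 1971: 27 <= 30 -> lands on June 27

Result: 1971-06-27


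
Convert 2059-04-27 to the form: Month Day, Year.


ISO 2059-04-27 parses as year=2059, month=04, day=27
Month 4 -> April

April 27, 2059


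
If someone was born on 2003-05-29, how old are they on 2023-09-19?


Birth: 2003-05-29
Reference: 2023-09-19
Year difference: 2023 - 2003 = 20

20 years old


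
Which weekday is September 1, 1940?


Target: September 1, 1940
Anchor: Jan 1, 1940. With p = 1940 - 1 = 1939: (p + p//4 - p//100 + p//400) mod 7 = (1939 + 484 - 19 + 4) mod 7 = 2408 mod 7 = 0 -> Monday (Mon=0 ... Sun=6)
Days before September (Jan-Aug): 244 days
Weekday index = (0 + 244) mod 7 = 6

Sunday


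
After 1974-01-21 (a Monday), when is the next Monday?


Current: Monday
Target: Monday
Days ahead: 7

Next Monday: 1974-01-28


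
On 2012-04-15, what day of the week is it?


Date: April 15, 2012
Anchor: Jan 1, 2012. With p = 2012 - 1 = 2011: (p + p//4 - p//100 + p//400) mod 7 = (2011 + 502 - 20 + 5) mod 7 = 2498 mod 7 = 6 -> Sunday (Mon=0 ... Sun=6)
Days before April (Jan-Mar): 91; offset = 91 + 15 - 1 = 105
Weekday index = (6 + 105) mod 7 = 6

Day of the week: Sunday


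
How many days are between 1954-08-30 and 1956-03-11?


From 1954-08-30 to 1956-03-11
1954-08-30: days before August = 31 + 28 + 31 + 30 + 31 + 30 + 31 = 212 (1954 is not a leap year); day of year = 212 + 30 = 242
1956-03-11: days before March = 31 + 29 = 60 (1956 is a leap year); day of year = 60 + 11 = 71
Rest of 1954: 365 - 242 = 123
Full years 1955 (365): 365
Total = 123 + 365 + 71 = 559

559 days


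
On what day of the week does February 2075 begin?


Target: February 1, 2075
Anchor: Jan 1, 2075. With p = 2075 - 1 = 2074: (p + p//4 - p//100 + p//400) mod 7 = (2074 + 518 - 20 + 5) mod 7 = 2577 mod 7 = 1 -> Tuesday (Mon=0 ... Sun=6)
Days before February (Jan): 31 days
Weekday index = (1 + 31) mod 7 = 4

Friday


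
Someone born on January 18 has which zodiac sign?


Date: January 18
Conventional tropical zodiac dates: Capricorn from December 22 onward; Aquarius starts January 20
January 18 falls within the Capricorn range

Capricorn
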